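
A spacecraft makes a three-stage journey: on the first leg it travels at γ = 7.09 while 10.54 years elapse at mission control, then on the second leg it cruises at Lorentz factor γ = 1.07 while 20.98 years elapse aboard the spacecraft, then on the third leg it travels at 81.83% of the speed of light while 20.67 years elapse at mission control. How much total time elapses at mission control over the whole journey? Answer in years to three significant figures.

Δt = 53.7 years

Leg 1: 10.54 years is already measured at mission control.
Leg 2: γ = 1.07; Δt_2 = 1.070 × 20.98 = 22.45 years.
Leg 3: 20.67 years is already measured at mission control.
Total: 10.54 + 22.45 + 20.67 years.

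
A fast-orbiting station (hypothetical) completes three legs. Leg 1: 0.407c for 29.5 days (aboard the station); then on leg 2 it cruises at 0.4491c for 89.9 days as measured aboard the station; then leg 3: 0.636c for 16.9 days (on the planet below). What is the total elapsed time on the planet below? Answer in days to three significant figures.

Leg 1: γ = 1/√(1 − 0.407²) = 1/√0.8344 = 1.095; Δt_1 = 1.095 × 29.5 = 32.30 days.
Leg 2: γ = 1/√(1 − 0.4491²) = 1/√0.7983 = 1.119; Δt_2 = 1.119 × 89.9 = 100.6 days.
Leg 3: 16.9 days is already measured on the planet below.
Total: 32.30 + 100.6 + 16.90 days.

Δt = 150 days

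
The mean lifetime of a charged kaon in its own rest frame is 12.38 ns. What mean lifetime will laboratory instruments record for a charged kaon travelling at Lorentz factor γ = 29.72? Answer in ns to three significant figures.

Δt = 368 ns

γ = 29.72
The rest-frame lifetime is the proper time; the lab measures the dilated interval Δt = γτ₀ = 29.72 × 12.38 ns.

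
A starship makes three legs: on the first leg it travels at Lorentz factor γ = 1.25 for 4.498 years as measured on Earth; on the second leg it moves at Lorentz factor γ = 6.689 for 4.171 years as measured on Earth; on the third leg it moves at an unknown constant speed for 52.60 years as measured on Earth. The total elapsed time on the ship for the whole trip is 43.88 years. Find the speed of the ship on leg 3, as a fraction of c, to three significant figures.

Leg 1: γ = 1.25; τ_1 = 4.498/1.250 = 3.598 years.
Leg 2: γ = 6.689; τ_2 = 4.171/6.689 = 0.6236 years.
Leg 3: speed unknown; τ_3 = 52.60/γ_3.
Total proper time: 3.598 + 0.6236 + τ_3 = 43.88, so τ_3 = 43.88 − 4.222 = 39.66 years.
γ_3 = 52.60/39.66 = 1.326; β = √(1 − 1/γ²) = √0.4316.

β = 0.657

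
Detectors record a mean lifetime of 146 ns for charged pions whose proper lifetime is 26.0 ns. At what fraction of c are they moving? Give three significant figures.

γ = Δt/τ₀ = 146/26.0 = 5.615
β = √(1 − 1/γ²) = √(1 − 0.03171) = √0.9683

v = 0.984c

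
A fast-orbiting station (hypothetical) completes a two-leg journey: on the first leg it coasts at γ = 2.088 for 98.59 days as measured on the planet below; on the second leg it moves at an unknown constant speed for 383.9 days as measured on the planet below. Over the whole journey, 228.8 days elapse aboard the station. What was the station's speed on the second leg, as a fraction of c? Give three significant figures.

Leg 1: γ = 2.088; τ_1 = 98.59/2.088 = 47.22 days.
Leg 2: speed unknown; τ_2 = 383.9/γ_2.
Total proper time: 47.22 + τ_2 = 228.8, so τ_2 = 228.8 − 47.22 = 181.6 days.
γ_2 = 383.9/181.6 = 2.114; β = √(1 − 1/γ²) = √0.7763.

β = 0.881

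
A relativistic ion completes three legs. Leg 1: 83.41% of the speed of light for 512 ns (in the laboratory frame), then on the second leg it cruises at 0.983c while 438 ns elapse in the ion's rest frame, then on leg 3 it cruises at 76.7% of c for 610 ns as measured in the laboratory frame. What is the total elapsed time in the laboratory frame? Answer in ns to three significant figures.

Δt = 3510 ns

Leg 1: 512 ns is already measured in the laboratory frame.
Leg 2: γ = 1/√(1 − 0.983²) = 1/√0.03371 = 5.446; Δt_2 = 5.446 × 438 = 2386 ns.
Leg 3: 610 ns is already measured in the laboratory frame.
Total: 512.0 + 2386 + 610.0 ns.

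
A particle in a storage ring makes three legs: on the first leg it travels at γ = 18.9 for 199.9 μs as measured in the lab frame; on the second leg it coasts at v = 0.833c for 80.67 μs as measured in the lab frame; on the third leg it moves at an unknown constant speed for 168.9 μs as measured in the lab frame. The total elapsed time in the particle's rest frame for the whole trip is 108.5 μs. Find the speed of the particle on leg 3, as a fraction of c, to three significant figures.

β = 0.949

Leg 1: γ = 18.9; τ_1 = 199.9/18.90 = 10.58 μs.
Leg 2: γ = 1/√(1 − 0.833²) = 1/√0.3061 = 1.807; τ_2 = 80.67/1.807 = 44.63 μs.
Leg 3: speed unknown; τ_3 = 168.9/γ_3.
Total proper time: 10.58 + 44.63 + τ_3 = 108.5, so τ_3 = 108.5 − 55.21 = 53.29 μs.
γ_3 = 168.9/53.29 = 3.169; β = √(1 − 1/γ²) = √0.9004.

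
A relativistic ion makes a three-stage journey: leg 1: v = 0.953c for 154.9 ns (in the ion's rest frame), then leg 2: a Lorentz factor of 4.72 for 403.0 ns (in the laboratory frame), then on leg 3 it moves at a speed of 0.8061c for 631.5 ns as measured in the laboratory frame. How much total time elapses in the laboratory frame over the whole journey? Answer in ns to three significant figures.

Δt = 1550 ns

Leg 1: γ = 1/√(1 − 0.953²) = 1/√0.09179 = 3.301; Δt_1 = 3.301 × 154.9 = 511.3 ns.
Leg 2: 403.0 ns is already measured in the laboratory frame.
Leg 3: 631.5 ns is already measured in the laboratory frame.
Total: 511.3 + 403.0 + 631.5 ns.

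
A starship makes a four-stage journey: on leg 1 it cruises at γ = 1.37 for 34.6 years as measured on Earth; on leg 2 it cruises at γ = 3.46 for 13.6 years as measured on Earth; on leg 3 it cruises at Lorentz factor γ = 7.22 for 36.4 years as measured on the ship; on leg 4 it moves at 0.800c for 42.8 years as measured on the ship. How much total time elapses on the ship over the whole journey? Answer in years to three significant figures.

τ = 108 years

Leg 1: γ = 1.37; τ_1 = 34.6/1.370 = 25.26 years.
Leg 2: γ = 3.46; τ_2 = 13.6/3.460 = 3.931 years.
Leg 3: 36.4 years is already measured on the ship.
Leg 4: 42.8 years is already measured on the ship.
Total: 25.26 + 3.931 + 36.40 + 42.80 years.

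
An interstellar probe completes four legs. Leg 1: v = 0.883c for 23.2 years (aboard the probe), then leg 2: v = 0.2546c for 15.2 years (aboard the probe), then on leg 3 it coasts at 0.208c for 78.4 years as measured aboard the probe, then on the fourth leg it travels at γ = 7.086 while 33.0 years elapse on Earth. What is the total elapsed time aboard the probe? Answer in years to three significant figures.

τ = 121 years

Leg 1: 23.2 years is already measured aboard the probe.
Leg 2: 15.2 years is already measured aboard the probe.
Leg 3: 78.4 years is already measured aboard the probe.
Leg 4: γ = 7.086; τ_4 = 33.0/7.086 = 4.657 years.
Total: 23.20 + 15.20 + 78.40 + 4.657 years.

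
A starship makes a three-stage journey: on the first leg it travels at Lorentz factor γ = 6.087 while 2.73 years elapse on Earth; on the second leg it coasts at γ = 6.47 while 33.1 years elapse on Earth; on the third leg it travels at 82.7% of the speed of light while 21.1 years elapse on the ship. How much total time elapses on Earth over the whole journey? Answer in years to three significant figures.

Δt = 73.4 years

Leg 1: 2.73 years is already measured on Earth.
Leg 2: 33.1 years is already measured on Earth.
Leg 3: β = 0.827; γ = 1/√(1 − 0.827²) = 1/√0.3161 = 1.779; Δt_3 = 1.779 × 21.1 = 37.53 years.
Total: 2.730 + 33.10 + 37.53 years.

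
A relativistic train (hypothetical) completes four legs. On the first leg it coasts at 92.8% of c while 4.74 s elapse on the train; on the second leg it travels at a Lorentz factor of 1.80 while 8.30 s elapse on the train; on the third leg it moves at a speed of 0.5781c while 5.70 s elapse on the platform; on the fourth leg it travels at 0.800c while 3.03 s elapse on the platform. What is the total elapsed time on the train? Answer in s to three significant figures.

τ = 19.5 s

Leg 1: 4.74 s is already measured on the train.
Leg 2: 8.30 s is already measured on the train.
Leg 3: γ = 1/√(1 − 0.5781²) = 1/√0.6658 = 1.226; τ_3 = 5.70/1.226 = 4.651 s.
Leg 4: γ = 1/√(1 − 0.800²) = 5/3 ≈ 1.667; τ_4 = 3.03/1.667 = 1.818 s.
Total: 4.740 + 8.300 + 4.651 + 1.818 s.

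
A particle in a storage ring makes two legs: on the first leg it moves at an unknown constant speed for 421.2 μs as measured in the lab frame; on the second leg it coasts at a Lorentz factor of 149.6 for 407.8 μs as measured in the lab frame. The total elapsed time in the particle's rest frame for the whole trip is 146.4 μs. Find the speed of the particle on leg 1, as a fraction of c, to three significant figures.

β = 0.940

Leg 1: speed unknown; τ_1 = 421.2/γ_1.
Leg 2: γ = 149.6; τ_2 = 407.8/149.6 = 2.726 μs.
Total proper time: τ_1 + 2.726 = 146.4, so τ_1 = 146.4 − 2.726 = 143.7 μs.
γ_1 = 421.2/143.7 = 2.932; β = √(1 − 1/γ²) = √0.8836.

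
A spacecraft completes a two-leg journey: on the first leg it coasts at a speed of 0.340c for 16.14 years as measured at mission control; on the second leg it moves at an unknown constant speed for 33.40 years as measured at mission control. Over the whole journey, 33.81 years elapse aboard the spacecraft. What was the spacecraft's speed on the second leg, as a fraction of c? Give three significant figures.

Leg 1: γ = 1/√(1 − 0.340²) = 1/√0.8844 = 1.063; τ_1 = 16.14/1.063 = 15.18 years.
Leg 2: speed unknown; τ_2 = 33.40/γ_2.
Total proper time: 15.18 + τ_2 = 33.81, so τ_2 = 33.81 − 15.18 = 18.63 years.
γ_2 = 33.40/18.63 = 1.793; β = √(1 − 1/γ²) = √0.6888.

β = 0.830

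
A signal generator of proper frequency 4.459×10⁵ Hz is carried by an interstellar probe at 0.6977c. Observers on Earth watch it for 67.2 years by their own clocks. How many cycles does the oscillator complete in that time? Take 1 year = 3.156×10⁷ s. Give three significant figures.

γ = 1/√(1 − 0.6977²) = 1/√0.5132 = 1.396
During 67.2 years of lab time, the oscillator's proper time advances by τ = Δt/γ = 67.2/1.396 = 48.14 years = 1.519×10⁹ s.
N = f × τ = 4.459×10⁵ × 1.519×10⁹ = 6.775×10¹⁴.

N = 6.77×10¹⁴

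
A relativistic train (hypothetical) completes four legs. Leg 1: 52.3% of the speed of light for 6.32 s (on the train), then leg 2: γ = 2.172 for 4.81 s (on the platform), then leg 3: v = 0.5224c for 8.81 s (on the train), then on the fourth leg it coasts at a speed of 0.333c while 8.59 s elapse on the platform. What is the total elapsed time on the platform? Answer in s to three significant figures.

Δt = 31.1 s

Leg 1: β = 0.523; γ = 1/√(1 − 0.523²) = 1/√0.7265 = 1.173; Δt_1 = 1.173 × 6.32 = 7.415 s.
Leg 2: 4.81 s is already measured on the platform.
Leg 3: γ = 1/√(1 − 0.5224²) = 1/√0.7271 = 1.173; Δt_3 = 1.173 × 8.81 = 10.33 s.
Leg 4: 8.59 s is already measured on the platform.
Total: 7.415 + 4.810 + 10.33 + 8.590 s.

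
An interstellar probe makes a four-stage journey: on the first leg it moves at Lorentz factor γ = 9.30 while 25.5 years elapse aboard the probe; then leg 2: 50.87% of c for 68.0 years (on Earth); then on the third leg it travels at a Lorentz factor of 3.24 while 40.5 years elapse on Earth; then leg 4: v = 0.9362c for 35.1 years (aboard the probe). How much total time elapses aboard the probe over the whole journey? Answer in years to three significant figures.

Leg 1: 25.5 years is already measured aboard the probe.
Leg 2: β = 0.5087; γ = 1/√(1 − 0.5087²) = 1/√0.7412 = 1.162; τ_2 = 68.0/1.162 = 58.54 years.
Leg 3: γ = 3.24; τ_3 = 40.5/3.240 = 12.50 years.
Leg 4: 35.1 years is already measured aboard the probe.
Total: 25.50 + 58.54 + 12.50 + 35.10 years.

τ = 132 years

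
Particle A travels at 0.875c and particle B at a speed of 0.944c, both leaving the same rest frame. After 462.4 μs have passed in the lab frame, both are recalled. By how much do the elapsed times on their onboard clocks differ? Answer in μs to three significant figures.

|τ_A − τ_B| = 71.3 μs

A: γ = 1/√(1 − 0.875²) = 1/√0.2344 = 2.066; τ_A = 462.4/2.066 = 223.9 μs.
B: γ = 1/√(1 − 0.944²) = 1/√0.1089 = 3.031; τ_B = 462.4/3.031 = 152.6 μs.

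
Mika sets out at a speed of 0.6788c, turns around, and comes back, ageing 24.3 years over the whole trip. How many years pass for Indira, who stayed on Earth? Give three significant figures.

γ = 1/√(1 − 0.6788²) = 1/√0.5392 = 1.362
Earth-frame duration is the dilated interval: Δt = γτ = 1.362 × 24.3 years.

Δt = 33.1 years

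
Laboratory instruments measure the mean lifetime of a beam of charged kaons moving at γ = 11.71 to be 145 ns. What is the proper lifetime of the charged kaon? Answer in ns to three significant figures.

τ₀ = 12.4 ns

γ = 11.71
The lab-frame lifetime is the dilated interval; the proper lifetime is τ₀ = Δt/γ = 145/11.71 ns.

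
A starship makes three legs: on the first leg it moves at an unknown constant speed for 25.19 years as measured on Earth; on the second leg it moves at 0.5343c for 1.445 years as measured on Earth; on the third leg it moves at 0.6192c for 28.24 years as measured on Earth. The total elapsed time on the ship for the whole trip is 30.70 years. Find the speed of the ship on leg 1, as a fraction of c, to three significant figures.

Leg 1: speed unknown; τ_1 = 25.19/γ_1.
Leg 2: γ = 1/√(1 − 0.5343²) = 1/√0.7145 = 1.183; τ_2 = 1.445/1.183 = 1.221 years.
Leg 3: γ = 1/√(1 − 0.6192²) = 1/√0.6166 = 1.274; τ_3 = 28.24/1.274 = 22.17 years.
Total proper time: τ_1 + 1.221 + 22.17 = 30.70, so τ_1 = 30.70 − 23.40 = 7.304 years.
γ_1 = 25.19/7.304 = 3.449; β = √(1 − 1/γ²) = √0.9159.

β = 0.957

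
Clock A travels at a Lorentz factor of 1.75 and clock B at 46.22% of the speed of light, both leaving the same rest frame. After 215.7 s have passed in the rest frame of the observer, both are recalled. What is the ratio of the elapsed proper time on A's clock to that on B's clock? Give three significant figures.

τ_A/τ_B = 0.644

A: γ = 1.75. B: β = 0.4622; γ = 1/√(1 − 0.4622²) = 1/√0.7864 = 1.128.
τ_A/τ_B = γ_B/γ_A = 1.128/1.750 = 0.6444, so τ_A/τ_B = 0.6444.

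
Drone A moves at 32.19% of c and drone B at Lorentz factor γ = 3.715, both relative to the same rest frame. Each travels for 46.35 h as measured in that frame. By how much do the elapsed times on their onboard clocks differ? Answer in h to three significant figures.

A: β = 0.3219; γ = 1/√(1 − 0.3219²) = 1/√0.8964 = 1.056; τ_A = 46.35/1.056 = 43.88 h.
B: γ = 3.715; τ_B = 46.35/3.715 = 12.48 h.

|τ_A − τ_B| = 31.4 h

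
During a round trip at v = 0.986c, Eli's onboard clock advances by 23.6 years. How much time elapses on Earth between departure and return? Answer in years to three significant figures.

Δt = 142 years

γ = 1/√(1 − 0.986²) = 1/√0.02780 = 5.997
Earth-frame duration is the dilated interval: Δt = γτ = 5.997 × 23.6 years.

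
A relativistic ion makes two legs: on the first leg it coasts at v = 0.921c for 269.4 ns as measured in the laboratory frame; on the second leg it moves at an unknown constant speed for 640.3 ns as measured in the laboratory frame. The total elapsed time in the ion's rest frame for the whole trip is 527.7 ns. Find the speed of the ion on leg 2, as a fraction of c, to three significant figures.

Leg 1: γ = 1/√(1 − 0.921²) = 1/√0.1518 = 2.567; τ_1 = 269.4/2.567 = 104.9 ns.
Leg 2: speed unknown; τ_2 = 640.3/γ_2.
Total proper time: 104.9 + τ_2 = 527.7, so τ_2 = 527.7 − 104.9 = 422.8 ns.
γ_2 = 640.3/422.8 = 1.515; β = √(1 − 1/γ²) = √0.5641.

β = 0.751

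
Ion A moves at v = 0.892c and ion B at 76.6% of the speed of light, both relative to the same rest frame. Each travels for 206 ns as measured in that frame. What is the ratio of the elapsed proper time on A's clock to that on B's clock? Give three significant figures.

A: γ = 1/√(1 − 0.892²) = 1/√0.2043 = 2.212. B: β = 0.766; γ = 1/√(1 − 0.766²) = 1/√0.4132 = 1.556.
τ_A/τ_B = γ_B/γ_A = 1.556/2.212 = 0.7032, so τ_A/τ_B = 0.7032.

τ_A/τ_B = 0.703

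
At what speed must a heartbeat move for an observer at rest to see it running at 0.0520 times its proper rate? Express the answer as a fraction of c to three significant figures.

Rate ratio = 1/γ, so γ = 1/0.0520 = 19.23.
β = √(1 − 1/γ²) = √(1 − 0.0520²) = √0.9973

β = 0.999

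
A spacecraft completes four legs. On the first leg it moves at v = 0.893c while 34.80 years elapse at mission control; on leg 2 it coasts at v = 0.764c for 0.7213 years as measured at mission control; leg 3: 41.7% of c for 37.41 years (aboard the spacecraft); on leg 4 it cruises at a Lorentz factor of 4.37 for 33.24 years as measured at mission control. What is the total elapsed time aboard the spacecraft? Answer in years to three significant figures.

Leg 1: γ = 1/√(1 − 0.893²) = 1/√0.2026 = 2.222; τ_1 = 34.80/2.222 = 15.66 years.
Leg 2: γ = 1/√(1 − 0.764²) = 1/√0.4163 = 1.550; τ_2 = 0.7213/1.550 = 0.4654 years.
Leg 3: 37.41 years is already measured aboard the spacecraft.
Leg 4: γ = 4.37; τ_4 = 33.24/4.370 = 7.606 years.
Total: 15.66 + 0.4654 + 37.41 + 7.606 years.

τ = 61.1 years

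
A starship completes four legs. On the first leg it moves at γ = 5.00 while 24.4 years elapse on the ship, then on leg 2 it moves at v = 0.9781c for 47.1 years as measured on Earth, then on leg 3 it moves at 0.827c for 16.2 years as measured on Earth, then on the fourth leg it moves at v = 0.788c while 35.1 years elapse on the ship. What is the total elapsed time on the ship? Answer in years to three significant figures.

τ = 78.4 years

Leg 1: 24.4 years is already measured on the ship.
Leg 2: γ = 1/√(1 − 0.9781²) = 1/√0.04332 = 4.805; τ_2 = 47.1/4.805 = 9.803 years.
Leg 3: γ = 1/√(1 − 0.827²) = 1/√0.3161 = 1.779; τ_3 = 16.2/1.779 = 9.108 years.
Leg 4: 35.1 years is already measured on the ship.
Total: 24.40 + 9.803 + 9.108 + 35.10 years.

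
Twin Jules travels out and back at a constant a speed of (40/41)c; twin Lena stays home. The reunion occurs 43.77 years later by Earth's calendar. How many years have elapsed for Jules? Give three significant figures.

γ = 1/√(1 − (40/41)²) = 41/9 ≈ 4.556
Jules's clock measures proper time along the trip: τ = Δt/γ = 43.77/4.556 years.

τ = 9.61 years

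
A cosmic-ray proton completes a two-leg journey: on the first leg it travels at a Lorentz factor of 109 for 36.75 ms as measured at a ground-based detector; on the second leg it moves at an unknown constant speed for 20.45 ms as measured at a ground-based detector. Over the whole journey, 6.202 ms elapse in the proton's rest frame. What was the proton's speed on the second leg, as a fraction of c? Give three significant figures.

β = 0.958

Leg 1: γ = 109; τ_1 = 36.75/109.0 = 0.3372 ms.
Leg 2: speed unknown; τ_2 = 20.45/γ_2.
Total proper time: 0.3372 + τ_2 = 6.202, so τ_2 = 6.202 − 0.3372 = 5.865 ms.
γ_2 = 20.45/5.865 = 3.487; β = √(1 − 1/γ²) = √0.9178.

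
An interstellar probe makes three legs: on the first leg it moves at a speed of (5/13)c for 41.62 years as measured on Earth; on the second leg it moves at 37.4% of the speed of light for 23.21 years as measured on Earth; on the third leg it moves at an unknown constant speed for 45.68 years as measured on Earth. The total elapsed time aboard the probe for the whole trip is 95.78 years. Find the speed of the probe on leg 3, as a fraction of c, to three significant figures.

β = 0.620

Leg 1: γ = 1/√(1 − (5/13)²) = 13/12 ≈ 1.083; τ_1 = 41.62/1.083 = 38.42 years.
Leg 2: β = 0.374; γ = 1/√(1 − 0.374²) = 1/√0.8601 = 1.078; τ_2 = 23.21/1.078 = 21.53 years.
Leg 3: speed unknown; τ_3 = 45.68/γ_3.
Total proper time: 38.42 + 21.53 + τ_3 = 95.78, so τ_3 = 95.78 − 59.94 = 35.84 years.
γ_3 = 45.68/35.84 = 1.275; β = √(1 − 1/γ²) = √0.3846.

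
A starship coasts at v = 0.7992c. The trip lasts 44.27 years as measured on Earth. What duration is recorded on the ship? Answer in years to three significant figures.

τ = 26.6 years

γ = 1/√(1 − 0.7992²) = 1/√0.3613 = 1.664
The interval measured on Earth is the dilated one; the clock on the ship measures the proper time τ = Δt/γ = 44.27/1.664 years.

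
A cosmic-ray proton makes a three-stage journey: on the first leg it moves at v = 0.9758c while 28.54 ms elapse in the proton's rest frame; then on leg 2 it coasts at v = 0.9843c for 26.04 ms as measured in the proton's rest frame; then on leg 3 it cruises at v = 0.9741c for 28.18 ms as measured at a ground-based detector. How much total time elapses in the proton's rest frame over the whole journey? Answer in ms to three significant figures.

τ = 61.0 ms

Leg 1: 28.54 ms is already measured in the proton's rest frame.
Leg 2: 26.04 ms is already measured in the proton's rest frame.
Leg 3: γ = 1/√(1 − 0.9741²) = 1/√0.05113 = 4.422; τ_3 = 28.18/4.422 = 6.372 ms.
Total: 28.54 + 26.04 + 6.372 ms.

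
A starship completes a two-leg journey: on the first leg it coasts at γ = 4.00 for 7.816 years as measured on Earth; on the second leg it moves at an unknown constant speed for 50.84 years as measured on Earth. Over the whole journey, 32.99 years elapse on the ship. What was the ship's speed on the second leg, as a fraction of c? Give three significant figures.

Leg 1: γ = 4.00; τ_1 = 7.816/4.000 = 1.954 years.
Leg 2: speed unknown; τ_2 = 50.84/γ_2.
Total proper time: 1.954 + τ_2 = 32.99, so τ_2 = 32.99 − 1.954 = 31.04 years.
γ_2 = 50.84/31.04 = 1.638; β = √(1 − 1/γ²) = √0.6273.

β = 0.792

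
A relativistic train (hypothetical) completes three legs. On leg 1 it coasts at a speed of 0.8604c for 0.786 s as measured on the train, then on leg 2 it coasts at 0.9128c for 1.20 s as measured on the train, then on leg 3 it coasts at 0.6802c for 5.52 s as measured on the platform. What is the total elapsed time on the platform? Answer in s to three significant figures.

Leg 1: γ = 1/√(1 − 0.8604²) = 1/√0.2597 = 1.962; Δt_1 = 1.962 × 0.786 = 1.542 s.
Leg 2: γ = 1/√(1 − 0.9128²) = 1/√0.1668 = 2.449; Δt_2 = 2.449 × 1.20 = 2.938 s.
Leg 3: 5.52 s is already measured on the platform.
Total: 1.542 + 2.938 + 5.520 s.

Δt = 10.0 s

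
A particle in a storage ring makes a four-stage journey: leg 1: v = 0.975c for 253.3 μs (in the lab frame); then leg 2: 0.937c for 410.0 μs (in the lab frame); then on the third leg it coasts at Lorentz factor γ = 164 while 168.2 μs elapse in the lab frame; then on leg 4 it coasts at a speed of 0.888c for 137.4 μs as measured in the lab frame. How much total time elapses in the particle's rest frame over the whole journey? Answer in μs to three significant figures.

τ = 264 μs

Leg 1: γ = 1/√(1 − 0.975²) = 1/√0.04938 = 4.500; τ_1 = 253.3/4.500 = 56.28 μs.
Leg 2: γ = 1/√(1 − 0.937²) = 1/√0.1220 = 2.863; τ_2 = 410.0/2.863 = 143.2 μs.
Leg 3: γ = 164; τ_3 = 168.2/164.0 = 1.026 μs.
Leg 4: γ = 1/√(1 − 0.888²) = 1/√0.2115 = 2.175; τ_4 = 137.4/2.175 = 63.18 μs.
Total: 56.28 + 143.2 + 1.026 + 63.18 μs.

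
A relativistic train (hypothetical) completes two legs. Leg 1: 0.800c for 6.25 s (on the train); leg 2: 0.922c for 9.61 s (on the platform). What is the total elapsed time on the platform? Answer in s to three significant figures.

Δt = 20.0 s

Leg 1: γ = 1/√(1 − 0.800²) = 5/3 ≈ 1.667; Δt_1 = 1.667 × 6.25 = 10.42 s.
Leg 2: 9.61 s is already measured on the platform.
Total: 10.42 + 9.610 s.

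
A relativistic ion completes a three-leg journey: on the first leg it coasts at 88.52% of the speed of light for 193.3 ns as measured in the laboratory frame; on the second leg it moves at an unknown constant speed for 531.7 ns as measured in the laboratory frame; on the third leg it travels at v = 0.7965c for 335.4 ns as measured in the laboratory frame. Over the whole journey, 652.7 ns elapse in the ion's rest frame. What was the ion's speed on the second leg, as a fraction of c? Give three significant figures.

β = 0.736

Leg 1: β = 0.8852; γ = 1/√(1 − 0.8852²) = 1/√0.2164 = 2.150; τ_1 = 193.3/2.150 = 89.93 ns.
Leg 2: speed unknown; τ_2 = 531.7/γ_2.
Leg 3: γ = 1/√(1 − 0.7965²) = 1/√0.3656 = 1.654; τ_3 = 335.4/1.654 = 202.8 ns.
Total proper time: 89.93 + τ_2 + 202.8 = 652.7, so τ_2 = 652.7 − 292.7 = 360.0 ns.
γ_2 = 531.7/360.0 = 1.477; β = √(1 − 1/γ²) = √0.5416.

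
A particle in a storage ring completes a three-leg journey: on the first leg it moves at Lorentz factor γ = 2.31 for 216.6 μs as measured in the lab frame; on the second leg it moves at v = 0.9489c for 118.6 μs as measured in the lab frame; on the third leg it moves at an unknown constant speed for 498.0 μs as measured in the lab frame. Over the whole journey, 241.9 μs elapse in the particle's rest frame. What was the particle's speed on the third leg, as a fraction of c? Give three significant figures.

Leg 1: γ = 2.31; τ_1 = 216.6/2.310 = 93.77 μs.
Leg 2: γ = 1/√(1 − 0.9489²) = 1/√0.09959 = 3.169; τ_2 = 118.6/3.169 = 37.43 μs.
Leg 3: speed unknown; τ_3 = 498.0/γ_3.
Total proper time: 93.77 + 37.43 + τ_3 = 241.9, so τ_3 = 241.9 − 131.2 = 110.7 μs.
γ_3 = 498.0/110.7 = 4.498; β = √(1 − 1/γ²) = √0.9506.

β = 0.975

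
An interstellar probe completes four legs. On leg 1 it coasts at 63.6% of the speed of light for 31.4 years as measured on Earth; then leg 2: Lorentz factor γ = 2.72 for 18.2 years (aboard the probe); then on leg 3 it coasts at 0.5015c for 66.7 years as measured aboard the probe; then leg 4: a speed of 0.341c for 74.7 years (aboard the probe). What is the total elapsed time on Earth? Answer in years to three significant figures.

Leg 1: 31.4 years is already measured on Earth.
Leg 2: γ = 2.72; Δt_2 = 2.720 × 18.2 = 49.50 years.
Leg 3: γ = 1/√(1 − 0.5015²) = 1/√0.7485 = 1.156; Δt_3 = 1.156 × 66.7 = 77.10 years.
Leg 4: γ = 1/√(1 − 0.341²) = 1/√0.8837 = 1.064; Δt_4 = 1.064 × 74.7 = 79.46 years.
Total: 31.40 + 49.50 + 77.10 + 79.46 years.

Δt = 237 years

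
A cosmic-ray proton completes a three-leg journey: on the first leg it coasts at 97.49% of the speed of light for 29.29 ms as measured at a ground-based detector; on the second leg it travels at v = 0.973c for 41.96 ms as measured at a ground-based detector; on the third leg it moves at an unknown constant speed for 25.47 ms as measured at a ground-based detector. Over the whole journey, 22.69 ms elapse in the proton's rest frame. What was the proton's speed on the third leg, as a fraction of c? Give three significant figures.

β = 0.967

Leg 1: β = 0.9749; γ = 1/√(1 − 0.9749²) = 1/√0.04957 = 4.491; τ_1 = 29.29/4.491 = 6.521 ms.
Leg 2: γ = 1/√(1 − 0.973²) = 1/√0.05327 = 4.333; τ_2 = 41.96/4.333 = 9.685 ms.
Leg 3: speed unknown; τ_3 = 25.47/γ_3.
Total proper time: 6.521 + 9.685 + τ_3 = 22.69, so τ_3 = 22.69 − 16.21 = 6.484 ms.
γ_3 = 25.47/6.484 = 3.928; β = √(1 − 1/γ²) = √0.9352.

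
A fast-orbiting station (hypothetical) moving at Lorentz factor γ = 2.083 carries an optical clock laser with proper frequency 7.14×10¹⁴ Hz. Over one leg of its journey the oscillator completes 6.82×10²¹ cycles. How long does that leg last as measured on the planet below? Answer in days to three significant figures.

Δt = 230 days

γ = 2.083
Proper time for N cycles: τ = N/f = 6.82×10²¹/(7.14×10¹⁴) = 9.552×10⁶ s = 110.6 days.
Lab-frame duration Δt = γτ = 2.083 × 110.6 = 230.3 days.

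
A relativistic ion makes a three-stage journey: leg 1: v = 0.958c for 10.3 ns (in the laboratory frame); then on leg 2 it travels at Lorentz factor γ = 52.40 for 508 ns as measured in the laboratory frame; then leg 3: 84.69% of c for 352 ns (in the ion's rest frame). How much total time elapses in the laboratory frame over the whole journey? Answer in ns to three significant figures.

Δt = 1180 ns

Leg 1: 10.3 ns is already measured in the laboratory frame.
Leg 2: 508 ns is already measured in the laboratory frame.
Leg 3: β = 0.8469; γ = 1/√(1 − 0.8469²) = 1/√0.2828 = 1.881; Δt_3 = 1.881 × 352 = 662.0 ns.
Total: 10.30 + 508.0 + 662.0 ns.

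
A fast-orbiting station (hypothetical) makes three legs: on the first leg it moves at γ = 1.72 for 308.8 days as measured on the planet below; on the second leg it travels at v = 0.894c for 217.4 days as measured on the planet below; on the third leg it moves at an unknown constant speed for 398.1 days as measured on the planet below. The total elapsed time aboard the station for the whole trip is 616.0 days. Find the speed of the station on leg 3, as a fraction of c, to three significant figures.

Leg 1: γ = 1.72; τ_1 = 308.8/1.720 = 179.5 days.
Leg 2: γ = 1/√(1 − 0.894²) = 1/√0.2008 = 2.232; τ_2 = 217.4/2.232 = 97.41 days.
Leg 3: speed unknown; τ_3 = 398.1/γ_3.
Total proper time: 179.5 + 97.41 + τ_3 = 616.0, so τ_3 = 616.0 − 276.9 = 339.1 days.
γ_3 = 398.1/339.1 = 1.174; β = √(1 − 1/γ²) = √0.2746.

β = 0.524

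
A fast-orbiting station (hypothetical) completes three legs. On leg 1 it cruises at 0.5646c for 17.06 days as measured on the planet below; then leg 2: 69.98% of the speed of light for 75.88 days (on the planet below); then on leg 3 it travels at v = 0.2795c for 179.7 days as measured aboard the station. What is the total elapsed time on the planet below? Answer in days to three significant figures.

Δt = 280 days

Leg 1: 17.06 days is already measured on the planet below.
Leg 2: 75.88 days is already measured on the planet below.
Leg 3: γ = 1/√(1 − 0.2795²) = 1/√0.9219 = 1.042; Δt_3 = 1.042 × 179.7 = 187.2 days.
Total: 17.06 + 75.88 + 187.2 days.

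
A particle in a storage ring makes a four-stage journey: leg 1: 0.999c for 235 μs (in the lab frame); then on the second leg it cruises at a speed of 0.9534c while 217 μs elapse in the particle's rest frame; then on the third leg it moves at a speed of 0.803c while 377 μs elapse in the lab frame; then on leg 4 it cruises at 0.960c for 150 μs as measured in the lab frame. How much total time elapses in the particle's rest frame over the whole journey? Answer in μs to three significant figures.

τ = 494 μs

Leg 1: γ = 1/√(1 − 0.999²) = 1/√0.001999 = 22.37; τ_1 = 235/22.37 = 10.51 μs.
Leg 2: 217 μs is already measured in the particle's rest frame.
Leg 3: γ = 1/√(1 − 0.803²) = 1/√0.3552 = 1.678; τ_3 = 377/1.678 = 224.7 μs.
Leg 4: γ = 1/√(1 − 0.960²) = 25/7 ≈ 3.571; τ_4 = 150/3.571 = 42.00 μs.
Total: 10.51 + 217.0 + 224.7 + 42.00 μs.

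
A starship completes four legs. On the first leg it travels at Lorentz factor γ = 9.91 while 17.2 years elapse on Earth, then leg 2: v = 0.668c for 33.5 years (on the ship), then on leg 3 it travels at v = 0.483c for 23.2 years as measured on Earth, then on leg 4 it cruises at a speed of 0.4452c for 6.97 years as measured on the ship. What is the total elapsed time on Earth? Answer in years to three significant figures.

Δt = 93.2 years

Leg 1: 17.2 years is already measured on Earth.
Leg 2: γ = 1/√(1 − 0.668²) = 1/√0.5538 = 1.344; Δt_2 = 1.344 × 33.5 = 45.02 years.
Leg 3: 23.2 years is already measured on Earth.
Leg 4: γ = 1/√(1 − 0.4452²) = 1/√0.8018 = 1.117; Δt_4 = 1.117 × 6.97 = 7.784 years.
Total: 17.20 + 45.02 + 23.20 + 7.784 years.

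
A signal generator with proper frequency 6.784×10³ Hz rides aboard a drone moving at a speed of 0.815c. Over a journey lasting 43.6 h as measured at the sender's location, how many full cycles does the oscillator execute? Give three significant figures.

γ = 1/√(1 − 0.815²) = 1/√0.3358 = 1.726
The oscillator's own cycle count is N = f × τ where τ is the proper time aboard the drone. τ = Δt/γ = 43.6/1.726 = 25.26 h = 9.095×10⁴ s.
N = 6.784×10³ × 9.095×10⁴ = 6.170×10⁸.

N = 6.17×10⁸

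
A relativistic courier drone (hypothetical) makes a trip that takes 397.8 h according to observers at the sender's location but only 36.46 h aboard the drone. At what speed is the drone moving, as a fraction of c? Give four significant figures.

β = 0.9958

The proper time is measured aboard the drone (both events occur at the drone's location); Δt is measured at the sender's location. γ = Δt/τ = 397.8/36.46 = 10.91.
β = √(1 − 1/γ²) = √(1 − 0.008400) = √0.9916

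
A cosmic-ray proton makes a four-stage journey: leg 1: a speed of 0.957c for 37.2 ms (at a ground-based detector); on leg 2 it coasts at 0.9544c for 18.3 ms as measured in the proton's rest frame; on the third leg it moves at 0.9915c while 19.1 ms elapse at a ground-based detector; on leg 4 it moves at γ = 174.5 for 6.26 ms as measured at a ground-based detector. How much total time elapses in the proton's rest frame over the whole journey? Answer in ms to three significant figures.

Leg 1: γ = 1/√(1 − 0.957²) = 1/√0.08415 = 3.447; τ_1 = 37.2/3.447 = 10.79 ms.
Leg 2: 18.3 ms is already measured in the proton's rest frame.
Leg 3: γ = 1/√(1 − 0.9915²) = 1/√0.01693 = 7.686; τ_3 = 19.1/7.686 = 2.485 ms.
Leg 4: γ = 174.5; τ_4 = 6.26/174.5 = 0.03587 ms.
Total: 10.79 + 18.30 + 2.485 + 0.03587 ms.

τ = 31.6 ms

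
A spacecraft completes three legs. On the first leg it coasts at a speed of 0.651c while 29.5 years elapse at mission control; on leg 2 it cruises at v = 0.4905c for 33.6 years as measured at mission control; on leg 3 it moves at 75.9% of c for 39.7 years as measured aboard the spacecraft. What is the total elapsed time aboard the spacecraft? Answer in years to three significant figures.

Leg 1: γ = 1/√(1 − 0.651²) = 1/√0.5762 = 1.317; τ_1 = 29.5/1.317 = 22.39 years.
Leg 2: γ = 1/√(1 − 0.4905²) = 1/√0.7594 = 1.148; τ_2 = 33.6/1.148 = 29.28 years.
Leg 3: 39.7 years is already measured aboard the spacecraft.
Total: 22.39 + 29.28 + 39.70 years.

τ = 91.4 years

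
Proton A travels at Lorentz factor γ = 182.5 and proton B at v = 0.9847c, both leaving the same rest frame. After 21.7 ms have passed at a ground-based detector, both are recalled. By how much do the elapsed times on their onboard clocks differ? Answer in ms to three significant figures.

|τ_A − τ_B| = 3.66 ms

A: γ = 182.5; τ_A = 21.7/182.5 = 0.1189 ms.
B: γ = 1/√(1 − 0.9847²) = 1/√0.03037 = 5.739; τ_B = 21.7/5.739 = 3.781 ms.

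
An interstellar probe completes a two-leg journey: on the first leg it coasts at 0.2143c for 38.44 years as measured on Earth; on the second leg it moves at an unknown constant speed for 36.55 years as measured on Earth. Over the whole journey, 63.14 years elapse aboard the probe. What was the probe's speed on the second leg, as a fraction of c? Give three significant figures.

β = 0.714

Leg 1: γ = 1/√(1 − 0.2143²) = 1/√0.9541 = 1.024; τ_1 = 38.44/1.024 = 37.55 years.
Leg 2: speed unknown; τ_2 = 36.55/γ_2.
Total proper time: 37.55 + τ_2 = 63.14, so τ_2 = 63.14 − 37.55 = 25.59 years.
γ_2 = 36.55/25.59 = 1.428; β = √(1 − 1/γ²) = √0.5097.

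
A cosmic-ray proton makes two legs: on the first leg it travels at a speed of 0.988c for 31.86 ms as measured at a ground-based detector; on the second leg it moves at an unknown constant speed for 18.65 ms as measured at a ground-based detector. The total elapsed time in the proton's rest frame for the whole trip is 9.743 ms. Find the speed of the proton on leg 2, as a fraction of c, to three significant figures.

Leg 1: γ = 1/√(1 − 0.988²) = 1/√0.02386 = 6.474; τ_1 = 31.86/6.474 = 4.921 ms.
Leg 2: speed unknown; τ_2 = 18.65/γ_2.
Total proper time: 4.921 + τ_2 = 9.743, so τ_2 = 9.743 − 4.921 = 4.822 ms.
γ_2 = 18.65/4.822 = 3.868; β = √(1 − 1/γ²) = √0.9331.

β = 0.966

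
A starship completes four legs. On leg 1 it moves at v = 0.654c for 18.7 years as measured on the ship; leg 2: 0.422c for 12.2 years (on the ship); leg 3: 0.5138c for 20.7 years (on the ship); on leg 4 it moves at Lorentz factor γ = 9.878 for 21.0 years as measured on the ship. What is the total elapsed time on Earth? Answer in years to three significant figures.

Leg 1: γ = 1/√(1 − 0.654²) = 1/√0.5723 = 1.322; Δt_1 = 1.322 × 18.7 = 24.72 years.
Leg 2: γ = 1/√(1 − 0.422²) = 1/√0.8219 = 1.103; Δt_2 = 1.103 × 12.2 = 13.46 years.
Leg 3: γ = 1/√(1 − 0.5138²) = 1/√0.7360 = 1.166; Δt_3 = 1.166 × 20.7 = 24.13 years.
Leg 4: γ = 9.878; Δt_4 = 9.878 × 21.0 = 207.4 years.
Total: 24.72 + 13.46 + 24.13 + 207.4 years.

Δt = 270 years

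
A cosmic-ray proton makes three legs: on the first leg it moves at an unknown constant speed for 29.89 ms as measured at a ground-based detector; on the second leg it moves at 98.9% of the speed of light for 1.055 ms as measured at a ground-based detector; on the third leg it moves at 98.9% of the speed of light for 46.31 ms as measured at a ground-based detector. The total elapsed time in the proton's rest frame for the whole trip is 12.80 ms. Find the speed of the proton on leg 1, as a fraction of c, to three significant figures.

Leg 1: speed unknown; τ_1 = 29.89/γ_1.
Leg 2: β = 0.989; γ = 1/√(1 − 0.989²) = 1/√0.02188 = 6.761; τ_2 = 1.055/6.761 = 0.1561 ms.
Leg 3: β = 0.989; γ = 1/√(1 − 0.989²) = 1/√0.02188 = 6.761; τ_3 = 46.31/6.761 = 6.850 ms.
Total proper time: τ_1 + 0.1561 + 6.850 = 12.80, so τ_1 = 12.80 − 7.006 = 5.794 ms.
γ_1 = 29.89/5.794 = 5.159; β = √(1 − 1/γ²) = √0.9624.

β = 0.981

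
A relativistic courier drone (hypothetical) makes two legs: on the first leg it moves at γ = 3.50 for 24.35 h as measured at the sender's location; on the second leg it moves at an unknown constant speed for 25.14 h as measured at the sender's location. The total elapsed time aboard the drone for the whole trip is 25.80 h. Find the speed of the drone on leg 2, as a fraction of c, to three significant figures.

Leg 1: γ = 3.50; τ_1 = 24.35/3.500 = 6.957 h.
Leg 2: speed unknown; τ_2 = 25.14/γ_2.
Total proper time: 6.957 + τ_2 = 25.80, so τ_2 = 25.80 − 6.957 = 18.84 h.
γ_2 = 25.14/18.84 = 1.334; β = √(1 − 1/γ²) = √0.4382.

β = 0.662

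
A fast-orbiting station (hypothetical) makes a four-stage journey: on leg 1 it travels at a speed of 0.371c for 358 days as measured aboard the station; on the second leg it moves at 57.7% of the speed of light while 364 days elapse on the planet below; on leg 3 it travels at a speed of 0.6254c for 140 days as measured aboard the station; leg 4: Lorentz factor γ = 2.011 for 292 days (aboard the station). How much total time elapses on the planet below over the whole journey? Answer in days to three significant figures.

Leg 1: γ = 1/√(1 − 0.371²) = 1/√0.8624 = 1.077; Δt_1 = 1.077 × 358 = 385.5 days.
Leg 2: 364 days is already measured on the planet below.
Leg 3: γ = 1/√(1 − 0.6254²) = 1/√0.6089 = 1.282; Δt_3 = 1.282 × 140 = 179.4 days.
Leg 4: γ = 2.011; Δt_4 = 2.011 × 292 = 587.2 days.
Total: 385.5 + 364.0 + 179.4 + 587.2 days.

Δt = 1520 days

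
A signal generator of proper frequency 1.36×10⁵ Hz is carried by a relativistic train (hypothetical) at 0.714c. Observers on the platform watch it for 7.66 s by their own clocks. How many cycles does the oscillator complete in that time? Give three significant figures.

N = 7.29×10⁵

γ = 1/√(1 − 0.714²) = 1/√0.4902 = 1.428
During 7.66 s of lab time, the oscillator's proper time advances by τ = Δt/γ = 7.66/1.428 = 5.363 s = 5.363×10⁰ s.
N = f × τ = 1.36×10⁵ × 5.363×10⁰ = 7.294×10⁵.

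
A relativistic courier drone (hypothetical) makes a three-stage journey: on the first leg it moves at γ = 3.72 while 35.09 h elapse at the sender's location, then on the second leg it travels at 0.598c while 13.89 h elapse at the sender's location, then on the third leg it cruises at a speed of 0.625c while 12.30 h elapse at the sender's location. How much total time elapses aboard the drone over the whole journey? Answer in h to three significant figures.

Leg 1: γ = 3.72; τ_1 = 35.09/3.720 = 9.433 h.
Leg 2: γ = 1/√(1 − 0.598²) = 1/√0.6424 = 1.248; τ_2 = 13.89/1.248 = 11.13 h.
Leg 3: γ = 1/√(1 − 0.625²) = 1/√0.6094 = 1.281; τ_3 = 12.30/1.281 = 9.602 h.
Total: 9.433 + 11.13 + 9.602 h.

τ = 30.2 h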